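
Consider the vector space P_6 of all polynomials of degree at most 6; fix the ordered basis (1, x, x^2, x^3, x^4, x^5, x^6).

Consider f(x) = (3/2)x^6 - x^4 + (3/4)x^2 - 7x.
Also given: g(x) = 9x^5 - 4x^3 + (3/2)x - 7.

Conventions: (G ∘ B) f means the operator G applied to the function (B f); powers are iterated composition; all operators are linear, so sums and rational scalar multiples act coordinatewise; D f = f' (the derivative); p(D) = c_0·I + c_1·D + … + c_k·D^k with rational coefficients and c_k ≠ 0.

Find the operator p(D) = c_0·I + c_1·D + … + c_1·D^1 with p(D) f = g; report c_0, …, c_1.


D^0 f = (3/2)x^6 - x^4 + (3/4)x^2 - 7x
D^1 f = 9x^5 - 4x^3 + (3/2)x - 7
matching coefficients of g against c_0 f + c_1 Df + … from the top degree down determines the c_i
solution: c_0 = 0, c_1 = 1

p(D) = D, i.e. c_0 = 0, c_1 = 1


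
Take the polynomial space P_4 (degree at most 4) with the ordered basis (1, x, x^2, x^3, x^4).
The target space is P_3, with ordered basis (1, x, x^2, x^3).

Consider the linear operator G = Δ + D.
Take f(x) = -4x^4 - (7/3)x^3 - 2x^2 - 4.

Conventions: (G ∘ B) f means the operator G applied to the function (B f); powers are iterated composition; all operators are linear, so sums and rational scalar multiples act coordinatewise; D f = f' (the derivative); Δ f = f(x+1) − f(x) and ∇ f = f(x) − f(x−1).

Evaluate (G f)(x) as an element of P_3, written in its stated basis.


the image equals g(x) = -32x^3 - 38x^2 - 31x - 25/3

Δ f = -16x^3 - 31x^2 - 27x - 25/3
D f = -16x^3 - 7x^2 - 4x
(Δ + D) f = -32x^3 - 38x^2 - 31x - 25/3


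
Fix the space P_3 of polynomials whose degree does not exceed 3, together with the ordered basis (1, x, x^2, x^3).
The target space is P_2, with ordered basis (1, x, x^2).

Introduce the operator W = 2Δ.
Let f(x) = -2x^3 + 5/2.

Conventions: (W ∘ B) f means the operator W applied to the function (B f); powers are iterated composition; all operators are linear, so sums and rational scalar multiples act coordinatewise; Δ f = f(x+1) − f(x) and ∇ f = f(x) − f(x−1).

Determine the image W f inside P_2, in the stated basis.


the image equals g(x) = -12x^2 - 12x - 4

Δ f = -6x^2 - 6x - 2
(2Δ) f = -12x^2 - 12x - 4


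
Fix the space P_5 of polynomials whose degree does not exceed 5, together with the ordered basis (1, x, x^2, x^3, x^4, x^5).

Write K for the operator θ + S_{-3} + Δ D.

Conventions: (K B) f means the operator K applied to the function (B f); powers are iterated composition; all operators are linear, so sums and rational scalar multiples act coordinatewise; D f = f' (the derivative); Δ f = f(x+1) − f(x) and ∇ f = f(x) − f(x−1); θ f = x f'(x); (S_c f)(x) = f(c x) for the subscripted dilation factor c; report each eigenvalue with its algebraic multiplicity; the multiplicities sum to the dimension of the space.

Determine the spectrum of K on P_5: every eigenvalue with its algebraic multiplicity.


λ = -238 (multiplicity 1), λ = -24 (multiplicity 1), λ = -2 (multiplicity 1), λ = 1 (multiplicity 1), λ = 11 (multiplicity 1), λ = 85 (multiplicity 1)

image of 1: 1
image of x: -2x
image of x^2: 11x^2 + 2
image of x^3: -24x^3 + 6x + 3
image of x^4: 85x^4 + 12x^2 + 12x + 4
image of x^5: -238x^5 + 20x^3 + 30x^2 + 20x + 5
the matrix is upper triangular; its diagonal is (1, -2, 11, -24, 85, -238)
for a triangular matrix the eigenvalues are the diagonal entries, with algebraic multiplicity their repetition count


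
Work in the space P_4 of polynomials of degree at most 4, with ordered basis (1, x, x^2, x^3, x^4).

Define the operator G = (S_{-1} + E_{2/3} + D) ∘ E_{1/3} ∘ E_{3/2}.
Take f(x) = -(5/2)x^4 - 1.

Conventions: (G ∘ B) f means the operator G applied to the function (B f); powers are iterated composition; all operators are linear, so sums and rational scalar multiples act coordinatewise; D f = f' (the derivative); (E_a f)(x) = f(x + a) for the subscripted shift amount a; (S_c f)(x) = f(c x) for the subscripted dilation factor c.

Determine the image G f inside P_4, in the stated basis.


E_{3/2} f = -(5/2)x^4 - 15x^3 - (135/4)x^2 - (135/4)x - 437/32
E_{1/3} E_{3/2} f = -(5/2)x^4 - (55/3)x^3 - (605/12)x^2 - (6655/108)x - 75797/2592
S_{-1} (E_{1/3} ∘ E_{3/2}) f = -(5/2)x^4 + (55/3)x^3 - (605/12)x^2 + (6655/108)x - 75797/2592
E_{2/3} (E_{1/3} ∘ E_{3/2}) f = -(5/2)x^4 - 25x^3 - (375/4)x^2 - (625/4)x - 3157/32
D (E_{1/3} ∘ E_{3/2}) f = -10x^3 - 55x^2 - (605/6)x - 6655/108
(S_{-1} + E_{2/3} + D) (E_{1/3} ∘ E_{3/2}) f = -5x^4 - (50/3)x^3 - (1195/6)x^2 - (10555/54)x - 245617/1296

the result is g(x) = -5x^4 - (50/3)x^3 - (1195/6)x^2 - (10555/54)x - 245617/1296


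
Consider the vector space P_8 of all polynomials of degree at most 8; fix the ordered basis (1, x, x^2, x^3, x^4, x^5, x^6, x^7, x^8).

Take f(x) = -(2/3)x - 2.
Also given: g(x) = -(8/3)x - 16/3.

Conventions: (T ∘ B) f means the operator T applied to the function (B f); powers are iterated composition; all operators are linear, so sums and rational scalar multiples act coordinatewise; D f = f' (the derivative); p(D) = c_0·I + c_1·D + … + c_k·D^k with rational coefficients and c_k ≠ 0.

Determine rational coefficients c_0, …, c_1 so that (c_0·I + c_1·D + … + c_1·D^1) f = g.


p(D) = 4·I − 4·D, i.e. c_0 = 4, c_1 = -4

D^0 f = -(2/3)x - 2
D^1 f = -2/3
matching coefficients of g against c_0 f + c_1 Df + … from the top degree down determines the c_i
solution: c_0 = 4, c_1 = -4


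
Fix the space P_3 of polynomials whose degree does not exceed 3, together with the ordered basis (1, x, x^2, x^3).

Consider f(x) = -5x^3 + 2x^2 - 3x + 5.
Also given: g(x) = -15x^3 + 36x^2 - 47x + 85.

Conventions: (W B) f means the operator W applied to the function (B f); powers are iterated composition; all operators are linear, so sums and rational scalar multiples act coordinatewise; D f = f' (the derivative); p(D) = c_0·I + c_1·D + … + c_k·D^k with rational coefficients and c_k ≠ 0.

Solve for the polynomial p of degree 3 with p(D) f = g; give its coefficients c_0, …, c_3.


c_0 = 3, c_1 = -2, c_2 = 1, c_3 = -2

D^0 f = -5x^3 + 2x^2 - 3x + 5
D^1 f = -15x^2 + 4x - 3
D^2 f = -30x + 4
D^3 f = -30
matching coefficients of g against c_0 f + c_1 Df + … from the top degree down determines the c_i
solution: c_0 = 3, c_1 = -2, c_2 = 1, c_3 = -2


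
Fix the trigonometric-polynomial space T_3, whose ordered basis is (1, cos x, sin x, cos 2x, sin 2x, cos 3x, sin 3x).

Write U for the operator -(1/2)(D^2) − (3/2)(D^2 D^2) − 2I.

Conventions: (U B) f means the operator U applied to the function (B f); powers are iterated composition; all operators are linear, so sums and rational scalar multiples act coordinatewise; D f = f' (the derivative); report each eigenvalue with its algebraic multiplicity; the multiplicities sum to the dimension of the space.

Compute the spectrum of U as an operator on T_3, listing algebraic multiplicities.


λ = -119 (multiplicity 2), λ = -24 (multiplicity 2), λ = -3 (multiplicity 2), λ = -2 (multiplicity 1)

image of 1: -2
image of cos x: -3cos x
image of sin x: -3sin x
image of cos 2x: -24cos 2x
image of sin 2x: -24sin 2x
image of cos 3x: -119cos 3x
image of sin 3x: -119sin 3x
the matrix is diagonal; its diagonal is (-2, -3, -3, -24, -24, -119, -119)
for a triangular matrix the eigenvalues are the diagonal entries, with algebraic multiplicity their repetition count


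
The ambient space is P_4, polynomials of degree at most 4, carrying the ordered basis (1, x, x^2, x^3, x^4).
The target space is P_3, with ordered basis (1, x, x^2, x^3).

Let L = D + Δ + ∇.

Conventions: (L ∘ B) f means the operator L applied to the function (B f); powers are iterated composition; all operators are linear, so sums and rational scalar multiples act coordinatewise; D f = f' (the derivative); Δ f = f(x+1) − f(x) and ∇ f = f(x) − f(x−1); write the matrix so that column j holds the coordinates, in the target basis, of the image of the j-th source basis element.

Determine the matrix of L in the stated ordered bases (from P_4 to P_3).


the matrix is [[0, 3, 0, 2, 0]; [0, 0, 6, 0, 8]; [0, 0, 0, 9, 0]; [0, 0, 0, 0, 12]] (rows listed top to bottom)

image of 1: 0
image of x: 3
image of x^2: 6x
image of x^3: 9x^2 + 2
image of x^4: 12x^3 + 8x
each image's coordinates form column j of the matrix


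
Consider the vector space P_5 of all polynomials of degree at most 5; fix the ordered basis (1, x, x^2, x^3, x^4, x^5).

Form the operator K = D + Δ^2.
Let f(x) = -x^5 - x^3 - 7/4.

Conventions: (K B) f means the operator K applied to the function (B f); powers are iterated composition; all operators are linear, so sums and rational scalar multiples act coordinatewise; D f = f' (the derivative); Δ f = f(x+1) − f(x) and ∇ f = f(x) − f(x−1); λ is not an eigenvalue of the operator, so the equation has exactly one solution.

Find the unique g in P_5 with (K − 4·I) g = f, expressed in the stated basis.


g(x) = (1/4)x^5 + (5/16)x^4 + (29/16)x^3 + (387/64)x^2 + (1535/128)x + 6219/512

write g with unknown coordinates in the stated basis and equate coefficients in (K − 4·I) g = f
solving from the highest basis element down gives g = (1/4)x^5 + (5/16)x^4 + (29/16)x^3 + (387/64)x^2 + (1535/128)x + 6219/512
check: K g = (5/4)x^4 + (25/4)x^3 + (387/16)x^2 + (1535/32)x + 5995/128
so K g − 4·g = -x^5 - x^3 - 7/4 = f ✓


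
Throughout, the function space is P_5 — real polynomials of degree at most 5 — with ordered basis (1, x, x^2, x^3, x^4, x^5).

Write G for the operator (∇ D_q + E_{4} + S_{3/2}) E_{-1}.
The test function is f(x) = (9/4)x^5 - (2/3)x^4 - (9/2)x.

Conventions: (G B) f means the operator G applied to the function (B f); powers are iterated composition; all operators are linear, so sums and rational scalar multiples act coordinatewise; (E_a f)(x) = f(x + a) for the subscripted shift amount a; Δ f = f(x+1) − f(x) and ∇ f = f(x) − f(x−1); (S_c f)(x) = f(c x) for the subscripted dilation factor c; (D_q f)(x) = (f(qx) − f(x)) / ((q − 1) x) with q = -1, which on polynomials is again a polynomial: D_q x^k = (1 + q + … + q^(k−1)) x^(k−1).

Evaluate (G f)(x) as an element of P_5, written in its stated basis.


E_{-1} f = (9/4)x^5 - (143/12)x^4 + (151/6)x^3 - (53/2)x^2 + (113/12)x + 19/12
D_q E_{-1} f = (9/4)x^4 + (151/6)x^2 + 113/12
∇ D_q E_{-1} f = 9x^3 - (27/2)x^2 + (178/3)x - 329/12
E_{4} E_{-1} f = (9/4)x^5 + (397/12)x^4 + (389/2)x^3 + (1143/2)x^2 + (3339/4)x + 1917/4
S_{3/2} E_{-1} f = (2187/128)x^5 - (3861/64)x^4 + (1359/16)x^3 - (477/8)x^2 + (113/8)x + 19/12
(∇ D_q + E_{4} + S_{3/2}) E_{-1} f = (2475/128)x^5 - (5231/192)x^4 + (4615/16)x^3 + (3987/8)x^2 + (21797/24)x + 5441/12

the image equals g(x) = (2475/128)x^5 - (5231/192)x^4 + (4615/16)x^3 + (3987/8)x^2 + (21797/24)x + 5441/12


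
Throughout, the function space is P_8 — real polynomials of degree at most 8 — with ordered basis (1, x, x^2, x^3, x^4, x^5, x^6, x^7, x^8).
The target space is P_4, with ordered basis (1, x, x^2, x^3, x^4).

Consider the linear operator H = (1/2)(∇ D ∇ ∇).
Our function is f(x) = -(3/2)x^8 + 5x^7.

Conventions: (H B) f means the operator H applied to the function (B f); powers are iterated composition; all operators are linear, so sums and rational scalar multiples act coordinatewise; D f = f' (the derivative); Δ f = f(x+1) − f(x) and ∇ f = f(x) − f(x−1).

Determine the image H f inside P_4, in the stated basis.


the image equals g(x) = -1260x^4 + 9660x^3 - 28350x^2 + 38430x - 20286

∇ f = -12x^7 + 77x^6 - 189x^5 + 280x^4 - 259x^3 + 147x^2 - 47x + 13/2
∇ ∇ f = -84x^6 + 714x^5 - 2520x^4 + 4970x^3 - 5754x^2 + 3682x - 1011
D (∇ ∇) f = -504x^5 + 3570x^4 - 10080x^3 + 14910x^2 - 11508x + 3682
∇ D (∇ ∇) f = -2520x^4 + 19320x^3 - 56700x^2 + 76860x - 40572
((1/2)(∇ D ∇ ∇)) f = -1260x^4 + 9660x^3 - 28350x^2 + 38430x - 20286


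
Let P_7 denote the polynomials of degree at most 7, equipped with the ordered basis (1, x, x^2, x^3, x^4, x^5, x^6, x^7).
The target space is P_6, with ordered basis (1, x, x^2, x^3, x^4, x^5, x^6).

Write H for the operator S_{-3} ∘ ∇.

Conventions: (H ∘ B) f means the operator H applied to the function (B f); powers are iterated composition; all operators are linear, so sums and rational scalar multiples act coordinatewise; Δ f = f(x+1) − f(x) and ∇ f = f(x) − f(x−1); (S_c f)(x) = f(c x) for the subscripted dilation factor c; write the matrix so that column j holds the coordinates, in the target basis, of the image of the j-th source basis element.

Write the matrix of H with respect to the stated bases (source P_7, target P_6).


the matrix is [[0, 1, -1, 1, -1, 1, -1, 1]; [0, 0, -6, 9, -12, 15, -18, 21]; [0, 0, 0, 27, -54, 90, -135, 189]; [0, 0, 0, 0, -108, 270, -540, 945]; [0, 0, 0, 0, 0, 405, -1215, 2835]; [0, 0, 0, 0, 0, 0, -1458, 5103]; [0, 0, 0, 0, 0, 0, 0, 5103]] (rows listed top to bottom)

image of 1: 0
image of x: 1
image of x^2: -6x - 1
image of x^3: 27x^2 + 9x + 1
image of x^4: -108x^3 - 54x^2 - 12x - 1
image of x^5: 405x^4 + 270x^3 + 90x^2 + 15x + 1
image of x^6: -1458x^5 - 1215x^4 - 540x^3 - 135x^2 - 18x - 1
image of x^7: 5103x^6 + 5103x^5 + 2835x^4 + 945x^3 + 189x^2 + 21x + 1
each image's coordinates form column j of the matrix


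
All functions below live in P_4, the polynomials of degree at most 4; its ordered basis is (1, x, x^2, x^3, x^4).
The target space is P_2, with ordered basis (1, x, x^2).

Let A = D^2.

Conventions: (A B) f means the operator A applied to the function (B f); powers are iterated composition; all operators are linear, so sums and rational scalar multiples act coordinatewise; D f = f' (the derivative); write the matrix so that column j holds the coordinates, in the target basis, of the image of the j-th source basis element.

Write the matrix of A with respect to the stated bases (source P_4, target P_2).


image of 1: 0
image of x: 0
image of x^2: 2
image of x^3: 6x
image of x^4: 12x^2
each image's coordinates form column j of the matrix

the matrix is [[0, 0, 2, 0, 0]; [0, 0, 0, 6, 0]; [0, 0, 0, 0, 12]] (rows listed top to bottom)


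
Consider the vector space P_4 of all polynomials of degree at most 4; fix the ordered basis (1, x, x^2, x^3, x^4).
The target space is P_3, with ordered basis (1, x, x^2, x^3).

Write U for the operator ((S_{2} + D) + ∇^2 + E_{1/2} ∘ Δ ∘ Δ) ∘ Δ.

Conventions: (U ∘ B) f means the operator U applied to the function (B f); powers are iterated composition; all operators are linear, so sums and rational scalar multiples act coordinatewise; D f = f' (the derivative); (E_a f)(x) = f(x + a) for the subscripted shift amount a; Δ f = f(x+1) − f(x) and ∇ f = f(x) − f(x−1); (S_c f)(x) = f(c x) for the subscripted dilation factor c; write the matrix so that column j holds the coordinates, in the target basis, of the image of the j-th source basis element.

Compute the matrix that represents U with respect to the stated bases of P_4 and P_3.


image of 1: 0
image of x: 1
image of x^2: 4x + 3
image of x^3: 12x^2 + 12x + 16
image of x^4: 32x^3 + 36x^2 + 68x + 41
each image's coordinates form column j of the matrix

the matrix is [[0, 1, 3, 16, 41]; [0, 0, 4, 12, 68]; [0, 0, 0, 12, 36]; [0, 0, 0, 0, 32]] (rows listed top to bottom)


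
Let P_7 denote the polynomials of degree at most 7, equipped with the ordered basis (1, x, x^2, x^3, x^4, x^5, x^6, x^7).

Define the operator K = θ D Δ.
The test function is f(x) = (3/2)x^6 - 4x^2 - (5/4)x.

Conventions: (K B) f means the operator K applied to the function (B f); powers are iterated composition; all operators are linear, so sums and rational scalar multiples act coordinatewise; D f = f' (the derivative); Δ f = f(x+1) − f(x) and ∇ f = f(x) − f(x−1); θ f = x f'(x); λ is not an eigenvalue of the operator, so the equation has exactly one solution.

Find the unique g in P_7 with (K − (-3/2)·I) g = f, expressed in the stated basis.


g(x) = x^6 - 80x^4 - 120x^3 + (3592/3)x^2 + (6595/6)x

write g with unknown coordinates in the stated basis and equate coefficients in (K − (-3/2)·I) g = f
solving from the highest basis element down gives g = x^6 - 80x^4 - 120x^3 + (3592/3)x^2 + (6595/6)x
check: K g = 120x^4 + 180x^3 - 1800x^2 - 1650x
so K g − (-3/2)·g = (3/2)x^6 - 4x^2 - (5/4)x = f ✓


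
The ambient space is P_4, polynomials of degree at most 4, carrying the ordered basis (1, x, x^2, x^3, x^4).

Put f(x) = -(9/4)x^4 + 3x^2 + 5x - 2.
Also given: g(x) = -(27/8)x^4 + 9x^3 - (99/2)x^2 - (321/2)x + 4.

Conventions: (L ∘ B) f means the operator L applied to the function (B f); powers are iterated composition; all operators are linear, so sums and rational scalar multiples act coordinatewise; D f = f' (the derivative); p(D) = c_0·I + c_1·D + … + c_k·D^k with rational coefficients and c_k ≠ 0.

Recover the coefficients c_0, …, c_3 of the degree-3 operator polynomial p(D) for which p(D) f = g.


D^0 f = -(9/4)x^4 + 3x^2 + 5x - 2
D^1 f = -9x^3 + 6x + 5
D^2 f = -27x^2 + 6
D^3 f = -54x
matching coefficients of g against c_0 f + c_1 Df + … from the top degree down determines the c_i
solution: c_0 = 3/2, c_1 = -1, c_2 = 2, c_3 = 3

c_0 = 3/2, c_1 = -1, c_2 = 2, c_3 = 3


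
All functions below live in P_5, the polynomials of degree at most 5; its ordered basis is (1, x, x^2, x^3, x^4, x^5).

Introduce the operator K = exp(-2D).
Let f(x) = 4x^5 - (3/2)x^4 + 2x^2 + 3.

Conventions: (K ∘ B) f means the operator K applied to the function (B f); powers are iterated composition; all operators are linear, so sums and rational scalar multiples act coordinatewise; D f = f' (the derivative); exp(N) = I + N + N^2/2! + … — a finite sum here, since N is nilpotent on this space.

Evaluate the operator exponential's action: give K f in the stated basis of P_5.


order-1 term: -40x^4 + 12x^3 - 8x
order-2 term: 160x^3 - 36x^2 + 8
order-3 term: -320x^2 + 48x
order-4 term: 320x - 24
order-5 term: -128
the series for exp(-2D) f terminates at order 5
exp(-2D) f = 4x^5 - (83/2)x^4 + 172x^3 - 354x^2 + 360x - 141

the result is g(x) = 4x^5 - (83/2)x^4 + 172x^3 - 354x^2 + 360x - 141


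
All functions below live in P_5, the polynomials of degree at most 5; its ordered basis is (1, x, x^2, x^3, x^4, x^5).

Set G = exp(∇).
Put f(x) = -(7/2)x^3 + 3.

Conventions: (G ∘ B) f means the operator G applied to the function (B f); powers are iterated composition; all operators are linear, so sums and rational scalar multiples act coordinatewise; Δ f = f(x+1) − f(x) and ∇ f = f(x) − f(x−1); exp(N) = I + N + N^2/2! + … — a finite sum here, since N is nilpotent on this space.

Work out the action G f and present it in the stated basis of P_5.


the image equals g(x) = -(7/2)x^3 - (21/2)x^2 + 13/2

order-1 term: -(21/2)x^2 + (21/2)x - 7/2
order-2 term: -(21/2)x + 21/2
order-3 term: -7/2
the series for exp(∇) f terminates at order 3
exp(∇) f = -(7/2)x^3 - (21/2)x^2 + 13/2


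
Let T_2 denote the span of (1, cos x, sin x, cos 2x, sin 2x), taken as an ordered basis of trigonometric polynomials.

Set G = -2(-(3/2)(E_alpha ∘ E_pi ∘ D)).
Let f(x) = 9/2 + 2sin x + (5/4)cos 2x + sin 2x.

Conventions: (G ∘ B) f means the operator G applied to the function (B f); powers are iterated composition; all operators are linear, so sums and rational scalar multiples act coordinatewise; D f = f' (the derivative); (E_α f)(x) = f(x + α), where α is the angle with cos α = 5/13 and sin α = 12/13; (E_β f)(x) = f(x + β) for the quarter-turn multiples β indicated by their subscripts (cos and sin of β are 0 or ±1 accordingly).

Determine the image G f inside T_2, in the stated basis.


the result is g(x) = -(30/13)cos x + (72/13)sin x - (1614/169)cos 2x + (345/338)sin 2x

D f = 2cos x + 2cos 2x - (5/2)sin 2x
E_pi D f = -2cos x + 2cos 2x - (5/2)sin 2x
E_alpha E_pi D f = -(10/13)cos x + (24/13)sin x - (538/169)cos 2x + (115/338)sin 2x
(-(3/2)(E_alpha ∘ E_pi ∘ D)) f = (15/13)cos x - (36/13)sin x + (807/169)cos 2x - (345/676)sin 2x
(-2(-(3/2)(E_alpha ∘ E_pi ∘ D))) f = -(30/13)cos x + (72/13)sin x - (1614/169)cos 2x + (345/338)sin 2x


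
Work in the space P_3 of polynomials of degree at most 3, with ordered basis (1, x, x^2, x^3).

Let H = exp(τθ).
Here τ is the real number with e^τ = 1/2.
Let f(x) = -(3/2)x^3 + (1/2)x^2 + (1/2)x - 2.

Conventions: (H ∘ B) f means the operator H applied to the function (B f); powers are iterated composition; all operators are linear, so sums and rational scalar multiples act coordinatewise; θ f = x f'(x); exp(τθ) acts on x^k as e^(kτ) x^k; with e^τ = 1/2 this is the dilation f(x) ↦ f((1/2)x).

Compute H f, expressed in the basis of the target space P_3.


exp(τθ) x^k = e^(kτ) x^k; with e^τ = 1/2 this sends x^k to (1/2)^k x^k
x ↦ 1/2 x
x^2 ↦ 1/4 x^2
x^3 ↦ 1/8 x^3
applying this coordinatewise to f: exp(τθ) f = -(3/16)x^3 + (1/8)x^2 + (1/4)x - 2

g(x) = -(3/16)x^3 + (1/8)x^2 + (1/4)x - 2


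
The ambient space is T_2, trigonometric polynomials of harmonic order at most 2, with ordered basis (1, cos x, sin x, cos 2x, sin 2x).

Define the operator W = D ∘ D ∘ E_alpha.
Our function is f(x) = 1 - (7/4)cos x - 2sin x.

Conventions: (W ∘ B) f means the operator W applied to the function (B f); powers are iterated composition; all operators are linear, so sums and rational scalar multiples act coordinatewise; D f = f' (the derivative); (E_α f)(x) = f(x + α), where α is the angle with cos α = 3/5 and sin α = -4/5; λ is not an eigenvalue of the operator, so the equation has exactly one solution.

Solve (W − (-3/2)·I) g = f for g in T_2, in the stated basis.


write g with unknown coordinates in the stated basis and equate coefficients in (W − (-3/2)·I) g = f
solving from the highest basis element down gives g = 2/3 + (1/58)cos x - (64/29)sin x
check: W g = -(103/58)cos x + (38/29)sin x
so W g − (-3/2)·g = 1 - (7/4)cos x - 2sin x = f ✓

the image equals g(x) = 2/3 + (1/58)cos x - (64/29)sin x


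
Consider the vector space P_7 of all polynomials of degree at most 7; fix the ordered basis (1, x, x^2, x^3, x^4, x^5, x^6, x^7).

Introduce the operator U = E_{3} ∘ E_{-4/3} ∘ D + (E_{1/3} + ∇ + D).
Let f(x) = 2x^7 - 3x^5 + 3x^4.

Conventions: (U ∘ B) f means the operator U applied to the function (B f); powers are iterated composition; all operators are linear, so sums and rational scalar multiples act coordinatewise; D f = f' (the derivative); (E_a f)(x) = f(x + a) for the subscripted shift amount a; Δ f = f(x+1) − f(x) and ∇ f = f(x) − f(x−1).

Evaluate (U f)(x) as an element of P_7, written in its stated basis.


D f = 14x^6 - 15x^4 + 12x^3
E_{-4/3} D f = 14x^6 - 112x^5 + (1075/3)x^4 - (15436/27)x^3 + (12304/27)x^2 - (11968/81)x + 2048/729
E_{3} E_{-4/3} D f = 14x^6 + 140x^5 + (1705/3)x^4 + (32624/27)x^3 + (38620/27)x^2 + (73100/81)x + 174875/729
E_{1/3} f = 2x^7 + (14/3)x^6 + (5/3)x^5 + (16/27)x^4 + (124/81)x^3 + (86/81)x^2 + (203/729)x + 56/2187
∇ f = 14x^6 - 42x^5 + 55x^4 - 28x^3 - 6x^2 + 13x - 4
D f = 14x^6 - 15x^4 + 12x^3
(E_{1/3} + ∇ + D) f = 2x^7 + (98/3)x^6 - (121/3)x^5 + (1096/27)x^4 - (1172/81)x^3 - (400/81)x^2 + (9680/729)x - 8692/2187
(E_{3} ∘ E_{-4/3} ∘ D + (E_{1/3} + ∇ + D)) f = 2x^7 + (140/3)x^6 + (299/3)x^5 + (16441/27)x^4 + (96700/81)x^3 + (115460/81)x^2 + (667580/729)x + 515933/2187

g(x) = 2x^7 + (140/3)x^6 + (299/3)x^5 + (16441/27)x^4 + (96700/81)x^3 + (115460/81)x^2 + (667580/729)x + 515933/2187


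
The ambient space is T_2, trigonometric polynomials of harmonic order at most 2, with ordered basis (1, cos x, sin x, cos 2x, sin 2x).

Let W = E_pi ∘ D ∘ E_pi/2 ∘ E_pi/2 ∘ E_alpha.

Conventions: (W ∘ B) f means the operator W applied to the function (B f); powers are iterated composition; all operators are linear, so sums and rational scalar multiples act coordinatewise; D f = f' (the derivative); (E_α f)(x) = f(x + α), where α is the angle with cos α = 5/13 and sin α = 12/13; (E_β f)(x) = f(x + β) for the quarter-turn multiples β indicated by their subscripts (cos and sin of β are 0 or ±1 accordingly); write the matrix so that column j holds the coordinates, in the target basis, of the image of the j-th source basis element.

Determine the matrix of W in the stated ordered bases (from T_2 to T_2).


the matrix is [[0, 0, 0, 0, 0]; [0, -12/13, 5/13, 0, 0]; [0, -5/13, -12/13, 0, 0]; [0, 0, 0, -240/169, -238/169]; [0, 0, 0, 238/169, -240/169]] (rows listed top to bottom)

image of 1: 0
image of cos x: -(12/13)cos x - (5/13)sin x
image of sin x: (5/13)cos x - (12/13)sin x
image of cos 2x: -(240/169)cos 2x + (238/169)sin 2x
image of sin 2x: -(238/169)cos 2x - (240/169)sin 2x
each image's coordinates form column j of the matrix


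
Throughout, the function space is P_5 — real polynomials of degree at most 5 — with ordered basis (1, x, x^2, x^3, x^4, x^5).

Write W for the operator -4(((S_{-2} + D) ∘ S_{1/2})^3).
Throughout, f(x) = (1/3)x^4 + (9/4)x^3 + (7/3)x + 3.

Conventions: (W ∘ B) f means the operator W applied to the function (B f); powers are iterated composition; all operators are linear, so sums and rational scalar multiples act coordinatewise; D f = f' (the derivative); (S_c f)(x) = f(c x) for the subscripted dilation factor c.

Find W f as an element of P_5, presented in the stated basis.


S_{1/2} f = (1/48)x^4 + (9/32)x^3 + (7/6)x + 3
S_{-2} S_{1/2} f = (1/3)x^4 - (9/4)x^3 - (7/3)x + 3
D S_{1/2} f = (1/12)x^3 + (27/32)x^2 + 7/6
(S_{-2} + D) S_{1/2} f = (1/3)x^4 - (13/6)x^3 + (27/32)x^2 - (7/3)x + 25/6
S_{1/2} ((S_{-2} + D) ∘ S_{1/2}) f = (1/48)x^4 - (13/48)x^3 + (27/128)x^2 - (7/6)x + 25/6
S_{-2} S_{1/2} ((S_{-2} + D) ∘ S_{1/2}) f = (1/3)x^4 + (13/6)x^3 + (27/32)x^2 + (7/3)x + 25/6
D S_{1/2} ((S_{-2} + D) ∘ S_{1/2}) f = (1/12)x^3 - (13/16)x^2 + (27/64)x - 7/6
(S_{-2} + D) S_{1/2} ((S_{-2} + D) ∘ S_{1/2}) f = (1/3)x^4 + (9/4)x^3 + (1/32)x^2 + (529/192)x + 3
S_{1/2} ((S_{-2} + D) ∘ S_{1/2}) ((S_{-2} + D) ∘ S_{1/2}) f = (1/48)x^4 + (9/32)x^3 + (1/128)x^2 + (529/384)x + 3
S_{-2} S_{1/2} ((S_{-2} + D) ∘ S_{1/2}) ((S_{-2} + D) ∘ S_{1/2}) f = (1/3)x^4 - (9/4)x^3 + (1/32)x^2 - (529/192)x + 3
D S_{1/2} ((S_{-2} + D) ∘ S_{1/2}) ((S_{-2} + D) ∘ S_{1/2}) f = (1/12)x^3 + (27/32)x^2 + (1/64)x + 529/384
(S_{-2} + D) S_{1/2} ((S_{-2} + D) ∘ S_{1/2}) ((S_{-2} + D) ∘ S_{1/2}) f = (1/3)x^4 - (13/6)x^3 + (7/8)x^2 - (263/96)x + 1681/384
(-4(((S_{-2} + D) ∘ S_{1/2})^3)) f = -(4/3)x^4 + (26/3)x^3 - (7/2)x^2 + (263/24)x - 1681/96

g(x) = -(4/3)x^4 + (26/3)x^3 - (7/2)x^2 + (263/24)x - 1681/96


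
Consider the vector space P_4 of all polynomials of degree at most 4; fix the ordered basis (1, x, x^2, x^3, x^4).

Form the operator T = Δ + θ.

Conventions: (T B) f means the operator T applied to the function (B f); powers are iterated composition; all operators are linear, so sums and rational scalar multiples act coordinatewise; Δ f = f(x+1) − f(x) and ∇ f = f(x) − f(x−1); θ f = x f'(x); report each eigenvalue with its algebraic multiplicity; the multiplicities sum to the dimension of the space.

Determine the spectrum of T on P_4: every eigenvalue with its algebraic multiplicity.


image of 1: 0
image of x: x + 1
image of x^2: 2x^2 + 2x + 1
image of x^3: 3x^3 + 3x^2 + 3x + 1
image of x^4: 4x^4 + 4x^3 + 6x^2 + 4x + 1
the matrix is upper triangular; its diagonal is (0, 1, 2, 3, 4)
for a triangular matrix the eigenvalues are the diagonal entries, with algebraic multiplicity their repetition count

λ = 0 (multiplicity 1), λ = 1 (multiplicity 1), λ = 2 (multiplicity 1), λ = 3 (multiplicity 1), λ = 4 (multiplicity 1)


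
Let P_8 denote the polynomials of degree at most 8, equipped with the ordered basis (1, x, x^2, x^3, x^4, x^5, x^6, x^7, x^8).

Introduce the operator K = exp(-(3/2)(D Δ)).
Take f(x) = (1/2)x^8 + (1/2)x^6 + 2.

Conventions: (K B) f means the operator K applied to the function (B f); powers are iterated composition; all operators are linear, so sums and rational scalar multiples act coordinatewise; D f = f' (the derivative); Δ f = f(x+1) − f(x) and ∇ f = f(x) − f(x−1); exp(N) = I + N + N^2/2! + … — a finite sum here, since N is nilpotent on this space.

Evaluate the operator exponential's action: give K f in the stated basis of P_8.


the image equals g(x) = (1/2)x^8 - (83/2)x^6 - 126x^5 + (1425/2)x^4 + 3525x^3 + (1953/2)x^2 - (21999/2)x - 31777/4

order-1 term: -42x^6 - 126x^5 - (465/2)x^4 - 255x^3 - 171x^2 - (129/2)x - 21/2
order-2 term: 945x^4 + 3780x^3 + (13635/2)x^2 + 6075x + 8757/4
order-3 term: -5670x^2 - 17010x - 28755/2
order-4 term: 8505/2
the series for exp(-(3/2)(D Δ)) f terminates at order 4
exp(-(3/2)(D Δ)) f = (1/2)x^8 - (83/2)x^6 - 126x^5 + (1425/2)x^4 + 3525x^3 + (1953/2)x^2 - (21999/2)x - 31777/4


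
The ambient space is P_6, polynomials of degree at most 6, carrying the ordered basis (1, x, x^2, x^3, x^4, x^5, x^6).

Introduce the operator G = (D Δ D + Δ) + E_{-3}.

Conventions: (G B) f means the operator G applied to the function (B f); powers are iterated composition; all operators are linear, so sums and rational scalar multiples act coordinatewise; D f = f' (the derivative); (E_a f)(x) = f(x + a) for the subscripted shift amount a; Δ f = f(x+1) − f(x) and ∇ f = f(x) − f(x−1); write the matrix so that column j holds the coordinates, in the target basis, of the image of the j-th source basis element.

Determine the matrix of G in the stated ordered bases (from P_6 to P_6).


the matrix is [[1, -2, 10, -20, 94, -222, 760]; [0, 1, -4, 30, -80, 470, -1332]; [0, 0, 1, -6, 60, -200, 1410]; [0, 0, 0, 1, -8, 100, -400]; [0, 0, 0, 0, 1, -10, 150]; [0, 0, 0, 0, 0, 1, -12]; [0, 0, 0, 0, 0, 0, 1]] (rows listed top to bottom)

image of 1: 1
image of x: x - 2
image of x^2: x^2 - 4x + 10
image of x^3: x^3 - 6x^2 + 30x - 20
image of x^4: x^4 - 8x^3 + 60x^2 - 80x + 94
image of x^5: x^5 - 10x^4 + 100x^3 - 200x^2 + 470x - 222
image of x^6: x^6 - 12x^5 + 150x^4 - 400x^3 + 1410x^2 - 1332x + 760
each image's coordinates form column j of the matrix


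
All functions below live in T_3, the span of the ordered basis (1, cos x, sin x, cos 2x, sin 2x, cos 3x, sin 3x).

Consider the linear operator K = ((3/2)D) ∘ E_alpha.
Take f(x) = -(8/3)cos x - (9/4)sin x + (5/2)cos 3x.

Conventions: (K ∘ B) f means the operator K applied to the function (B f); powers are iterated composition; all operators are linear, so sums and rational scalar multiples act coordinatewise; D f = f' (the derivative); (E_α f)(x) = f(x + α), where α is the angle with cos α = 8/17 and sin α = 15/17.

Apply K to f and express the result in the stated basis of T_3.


the result is g(x) = (33/17)cos x + (661/136)sin x + (22275/19652)cos 3x + (54990/4913)sin 3x

E_alpha f = -(661/204)cos x + (22/17)sin x - (12220/4913)cos 3x + (2475/9826)sin 3x
D E_alpha f = (22/17)cos x + (661/204)sin x + (7425/9826)cos 3x + (36660/4913)sin 3x
((3/2)D) E_alpha f = (33/17)cos x + (661/136)sin x + (22275/19652)cos 3x + (54990/4913)sin 3x


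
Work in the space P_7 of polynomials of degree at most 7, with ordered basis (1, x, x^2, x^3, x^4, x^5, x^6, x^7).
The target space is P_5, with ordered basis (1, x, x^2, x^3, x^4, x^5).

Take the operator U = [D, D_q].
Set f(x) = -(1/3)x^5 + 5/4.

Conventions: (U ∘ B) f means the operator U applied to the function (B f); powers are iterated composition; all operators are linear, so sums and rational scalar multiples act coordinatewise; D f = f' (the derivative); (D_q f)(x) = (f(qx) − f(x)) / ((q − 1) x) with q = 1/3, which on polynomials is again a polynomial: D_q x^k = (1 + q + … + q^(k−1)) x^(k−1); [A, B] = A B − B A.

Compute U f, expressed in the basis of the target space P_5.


D_q f = -(121/243)x^4
D D_q f = -(484/243)x^3
D f = -(5/3)x^4
D_q D f = -(200/81)x^3
[D, D_q] f = (116/243)x^3

the image equals g(x) = (116/243)x^3


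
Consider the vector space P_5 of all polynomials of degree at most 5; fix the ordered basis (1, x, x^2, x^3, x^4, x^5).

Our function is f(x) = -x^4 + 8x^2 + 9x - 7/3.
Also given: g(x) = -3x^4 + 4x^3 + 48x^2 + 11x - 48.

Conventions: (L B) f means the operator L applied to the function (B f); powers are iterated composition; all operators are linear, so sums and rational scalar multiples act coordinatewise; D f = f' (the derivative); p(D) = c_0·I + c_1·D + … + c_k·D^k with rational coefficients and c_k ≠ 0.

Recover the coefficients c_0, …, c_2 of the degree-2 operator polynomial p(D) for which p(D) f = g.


D^0 f = -x^4 + 8x^2 + 9x - 7/3
D^1 f = -4x^3 + 16x + 9
D^2 f = -12x^2 + 16
matching coefficients of g against c_0 f + c_1 Df + … from the top degree down determines the c_i
solution: c_0 = 3, c_1 = -1, c_2 = -2

p(D) = 3·I − D − 2·D^2, i.e. c_0 = 3, c_1 = -1, c_2 = -2


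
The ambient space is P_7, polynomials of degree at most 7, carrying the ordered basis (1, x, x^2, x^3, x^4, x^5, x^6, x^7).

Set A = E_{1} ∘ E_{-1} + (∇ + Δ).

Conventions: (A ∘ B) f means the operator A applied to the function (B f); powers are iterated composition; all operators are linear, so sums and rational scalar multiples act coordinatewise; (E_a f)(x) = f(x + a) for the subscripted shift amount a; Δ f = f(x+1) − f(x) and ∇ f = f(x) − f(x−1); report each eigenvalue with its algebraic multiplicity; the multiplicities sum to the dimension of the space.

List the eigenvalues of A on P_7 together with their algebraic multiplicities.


image of 1: 1
image of x: x + 2
image of x^2: x^2 + 4x
image of x^3: x^3 + 6x^2 + 2
image of x^4: x^4 + 8x^3 + 8x
image of x^5: x^5 + 10x^4 + 20x^2 + 2
image of x^6: x^6 + 12x^5 + 40x^3 + 12x
image of x^7: x^7 + 14x^6 + 70x^4 + 42x^2 + 2
the matrix is upper triangular; its diagonal is (1, 1, 1, 1, 1, 1, 1, 1)
for a triangular matrix the eigenvalues are the diagonal entries, with algebraic multiplicity their repetition count

λ = 1 (multiplicity 8)


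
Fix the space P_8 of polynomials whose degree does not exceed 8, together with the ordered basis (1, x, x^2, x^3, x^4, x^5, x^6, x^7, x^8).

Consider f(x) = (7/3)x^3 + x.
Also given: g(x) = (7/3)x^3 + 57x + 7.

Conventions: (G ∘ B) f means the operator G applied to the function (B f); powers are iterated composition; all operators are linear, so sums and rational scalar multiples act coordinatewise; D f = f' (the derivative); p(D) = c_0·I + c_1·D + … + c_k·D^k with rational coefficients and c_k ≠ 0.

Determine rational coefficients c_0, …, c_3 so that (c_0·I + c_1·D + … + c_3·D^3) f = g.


D^0 f = (7/3)x^3 + x
D^1 f = 7x^2 + 1
D^2 f = 14x
D^3 f = 14
matching coefficients of g against c_0 f + c_1 Df + … from the top degree down determines the c_i
solution: c_0 = 1, c_1 = 0, c_2 = 4, c_3 = 1/2

p(D) = I + 4·D^2 + (1/2)·D^3, i.e. c_0 = 1, c_1 = 0, c_2 = 4, c_3 = 1/2


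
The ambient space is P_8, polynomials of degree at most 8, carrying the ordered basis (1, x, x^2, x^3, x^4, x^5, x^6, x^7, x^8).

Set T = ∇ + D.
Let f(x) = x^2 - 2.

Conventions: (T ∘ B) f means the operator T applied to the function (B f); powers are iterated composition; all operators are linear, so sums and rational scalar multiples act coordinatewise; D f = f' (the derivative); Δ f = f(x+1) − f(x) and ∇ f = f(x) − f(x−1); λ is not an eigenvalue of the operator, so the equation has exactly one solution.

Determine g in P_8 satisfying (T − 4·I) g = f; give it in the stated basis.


g(x) = -(1/4)x^2 - (1/4)x + 7/16

write g with unknown coordinates in the stated basis and equate coefficients in (T − 4·I) g = f
solving from the highest basis element down gives g = -(1/4)x^2 - (1/4)x + 7/16
check: T g = -x - 1/4
so T g − 4·g = x^2 - 2 = f ✓


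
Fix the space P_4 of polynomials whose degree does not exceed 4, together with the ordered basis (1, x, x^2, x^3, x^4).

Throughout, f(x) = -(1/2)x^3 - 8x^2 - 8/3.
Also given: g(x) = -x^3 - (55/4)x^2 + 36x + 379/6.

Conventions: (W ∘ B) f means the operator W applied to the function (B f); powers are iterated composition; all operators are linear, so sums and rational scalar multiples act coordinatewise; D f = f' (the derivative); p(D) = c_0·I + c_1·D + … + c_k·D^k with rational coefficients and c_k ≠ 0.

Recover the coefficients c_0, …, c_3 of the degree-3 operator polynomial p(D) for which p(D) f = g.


c_0 = 2, c_1 = -3/2, c_2 = -4, c_3 = -3/2

D^0 f = -(1/2)x^3 - 8x^2 - 8/3
D^1 f = -(3/2)x^2 - 16x
D^2 f = -3x - 16
D^3 f = -3
matching coefficients of g against c_0 f + c_1 Df + … from the top degree down determines the c_i
solution: c_0 = 2, c_1 = -3/2, c_2 = -4, c_3 = -3/2


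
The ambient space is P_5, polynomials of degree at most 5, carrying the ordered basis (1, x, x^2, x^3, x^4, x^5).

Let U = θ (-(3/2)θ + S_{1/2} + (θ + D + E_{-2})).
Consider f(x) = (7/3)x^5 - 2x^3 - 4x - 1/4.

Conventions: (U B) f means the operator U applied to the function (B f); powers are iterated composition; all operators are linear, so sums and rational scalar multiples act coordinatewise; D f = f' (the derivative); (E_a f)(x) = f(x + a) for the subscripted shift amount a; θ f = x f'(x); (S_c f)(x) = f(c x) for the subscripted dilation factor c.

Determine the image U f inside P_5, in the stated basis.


the image equals g(x) = -(1645/96)x^5 - (140/3)x^4 + (1129/4)x^3 - (1084/3)x^2 + (476/3)x

θ f = (35/3)x^5 - 6x^3 - 4x
(-(3/2)θ) f = -(35/2)x^5 + 9x^3 + 6x
S_{1/2} f = (7/96)x^5 - (1/4)x^3 - 2x - 1/4
θ f = (35/3)x^5 - 6x^3 - 4x
D f = (35/3)x^4 - 6x^2 - 4
E_{-2} f = (7/3)x^5 - (70/3)x^4 + (274/3)x^3 - (524/3)x^2 + (476/3)x - 611/12
(θ + D + E_{-2}) f = 14x^5 - (35/3)x^4 + (256/3)x^3 - (542/3)x^2 + (464/3)x - 659/12
(-(3/2)θ + S_{1/2} + (θ + D + E_{-2})) f = -(329/96)x^5 - (35/3)x^4 + (1129/12)x^3 - (542/3)x^2 + (476/3)x - 331/6
θ (-(3/2)θ + S_{1/2} + (θ + D + E_{-2})) f = -(1645/96)x^5 - (140/3)x^4 + (1129/4)x^3 - (1084/3)x^2 + (476/3)x


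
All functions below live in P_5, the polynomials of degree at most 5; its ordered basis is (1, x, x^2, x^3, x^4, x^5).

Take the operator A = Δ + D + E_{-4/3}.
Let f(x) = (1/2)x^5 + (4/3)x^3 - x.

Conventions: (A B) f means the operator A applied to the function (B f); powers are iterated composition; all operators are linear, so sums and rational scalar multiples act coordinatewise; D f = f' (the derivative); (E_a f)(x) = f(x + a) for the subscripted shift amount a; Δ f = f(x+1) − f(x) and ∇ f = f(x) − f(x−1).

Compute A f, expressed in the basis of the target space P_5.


the result is g(x) = (1/2)x^5 + (5/3)x^4 + (137/9)x^3 - (113/27)x^2 + (3323/162)x - 1993/486

Δ f = (5/2)x^4 + 5x^3 + 9x^2 + (13/2)x + 5/6
D f = (5/2)x^4 + 4x^2 - 1
E_{-4/3} f = (1/2)x^5 - (10/3)x^4 + (92/9)x^3 - (464/27)x^2 + (1135/81)x - 956/243
(Δ + D + E_{-4/3}) f = (1/2)x^5 + (5/3)x^4 + (137/9)x^3 - (113/27)x^2 + (3323/162)x - 1993/486


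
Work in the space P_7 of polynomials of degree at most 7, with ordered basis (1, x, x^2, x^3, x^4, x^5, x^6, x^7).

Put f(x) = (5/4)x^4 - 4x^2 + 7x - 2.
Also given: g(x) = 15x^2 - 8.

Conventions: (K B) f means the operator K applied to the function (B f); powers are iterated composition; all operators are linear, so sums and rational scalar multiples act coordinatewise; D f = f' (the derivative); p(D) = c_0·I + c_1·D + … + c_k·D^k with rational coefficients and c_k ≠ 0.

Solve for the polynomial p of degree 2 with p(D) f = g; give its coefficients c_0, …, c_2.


p(D) = D^2, i.e. c_0 = 0, c_1 = 0, c_2 = 1

D^0 f = (5/4)x^4 - 4x^2 + 7x - 2
D^1 f = 5x^3 - 8x + 7
D^2 f = 15x^2 - 8
matching coefficients of g against c_0 f + c_1 Df + … from the top degree down determines the c_i
solution: c_0 = 0, c_1 = 0, c_2 = 1


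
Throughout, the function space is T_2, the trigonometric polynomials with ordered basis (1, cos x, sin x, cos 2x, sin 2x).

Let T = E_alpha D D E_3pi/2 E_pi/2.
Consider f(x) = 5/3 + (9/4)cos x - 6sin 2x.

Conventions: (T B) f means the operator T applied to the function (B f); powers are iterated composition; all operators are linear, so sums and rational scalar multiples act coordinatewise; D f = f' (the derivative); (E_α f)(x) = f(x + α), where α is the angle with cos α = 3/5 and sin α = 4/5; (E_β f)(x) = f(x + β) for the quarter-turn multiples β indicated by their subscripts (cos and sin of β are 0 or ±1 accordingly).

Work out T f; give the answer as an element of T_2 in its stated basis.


E_pi/2 f = 5/3 - (9/4)sin x + 6sin 2x
E_3pi/2 E_pi/2 f = 5/3 + (9/4)cos x - 6sin 2x
D E_3pi/2 E_pi/2 f = -(9/4)sin x - 12cos 2x
D (D E_3pi/2 E_pi/2) f = -(9/4)cos x + 24sin 2x
E_alpha D (D E_3pi/2 E_pi/2) f = -(27/20)cos x + (9/5)sin x + (576/25)cos 2x - (168/25)sin 2x

g(x) = -(27/20)cos x + (9/5)sin x + (576/25)cos 2x - (168/25)sin 2x
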